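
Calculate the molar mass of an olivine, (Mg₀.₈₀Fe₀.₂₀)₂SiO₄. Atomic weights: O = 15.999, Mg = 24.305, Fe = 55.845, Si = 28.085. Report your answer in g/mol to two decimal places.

Mg: 1.60 × 24.305 = 38.8880
Fe: 0.40 × 55.845 = 22.3380
Si: 1 × 28.085 = 28.0850
O: 4 × 15.999 = 63.9960
Summing the contributions gives the formula mass.

153.31 g/mol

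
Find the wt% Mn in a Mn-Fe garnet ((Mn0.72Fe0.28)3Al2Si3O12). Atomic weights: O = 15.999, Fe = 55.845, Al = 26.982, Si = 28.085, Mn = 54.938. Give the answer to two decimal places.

Molar mass of (Mn0.72Fe0.28)3Al2Si3O12: 2.16·54.938 + 0.84·55.845 + 2·26.982 + 3·28.085 + 12·15.999 = 495.783 g/mol.
Mass of Mn per formula unit: 2.16 × 54.938 = 118.666 g.
Weight fraction Mn = 118.666 / 495.783 = 0.2394.

23.94 weight percent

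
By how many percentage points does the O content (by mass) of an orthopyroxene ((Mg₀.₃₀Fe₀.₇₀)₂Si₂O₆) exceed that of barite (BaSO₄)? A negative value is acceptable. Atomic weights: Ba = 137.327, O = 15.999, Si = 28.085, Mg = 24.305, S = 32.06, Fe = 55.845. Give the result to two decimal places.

O in (Mg₀.₃₀Fe₀.₇₀)₂Si₂O₆: molar mass 244.930 g/mol; 6×15.999 = 95.994 g → 39.19 wt%.
O in BaSO₄: molar mass 233.383 g/mol; 4×15.999 = 63.996 g → 27.42 wt%.
Difference = 39.19 − 27.42 = 11.77 percentage points.

11.77 percentage points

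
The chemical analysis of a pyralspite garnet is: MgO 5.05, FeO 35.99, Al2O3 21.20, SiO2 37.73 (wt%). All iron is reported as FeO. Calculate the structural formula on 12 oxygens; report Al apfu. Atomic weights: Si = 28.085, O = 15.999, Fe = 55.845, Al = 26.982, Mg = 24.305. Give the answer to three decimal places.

1.991 Al apfu

MgO (M=40.304): mol = 0.12530; Mg = 0.12530, O = 0.12530.
FeO (M=71.844): mol = 0.50095; Fe = 0.50095, O = 0.50095.
Al2O3 (M=101.961): mol = 0.20792; Al = 0.41584, O = 0.62376.
SiO2 (M=60.083): mol = 0.62796; Si = 0.62796, O = 1.25592.
ΣO = 2.50593; factor = 12/ΣO = 4.78864.
Al apfu = 0.41584 × 4.78864 = 1.991.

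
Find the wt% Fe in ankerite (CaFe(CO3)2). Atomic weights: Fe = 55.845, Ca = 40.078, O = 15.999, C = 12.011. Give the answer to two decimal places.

Formula mass = 1×40.078 + 1×55.845 + 2×12.011 + 6×15.999 = 215.939 g/mol, of which 55.845 g is Fe.
So Fe makes up 55.845/215.939 = 0.2586 of the mass, i.e. 25.86%.

25.86 weight percent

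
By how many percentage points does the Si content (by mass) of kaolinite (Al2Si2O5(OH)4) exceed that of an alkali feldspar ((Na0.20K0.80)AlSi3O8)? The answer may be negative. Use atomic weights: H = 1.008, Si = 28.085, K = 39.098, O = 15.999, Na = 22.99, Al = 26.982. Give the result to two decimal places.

-8.87 percentage points

Si in Al2Si2O5(OH)4: molar mass 258.157 g/mol; 2×28.085 = 56.170 g → 21.76 wt%.
Si in (Na0.20K0.80)AlSi3O8: molar mass 275.105 g/mol; 3×28.085 = 84.255 g → 30.63 wt%.
Difference = 21.76 − 30.63 = -8.87 percentage points.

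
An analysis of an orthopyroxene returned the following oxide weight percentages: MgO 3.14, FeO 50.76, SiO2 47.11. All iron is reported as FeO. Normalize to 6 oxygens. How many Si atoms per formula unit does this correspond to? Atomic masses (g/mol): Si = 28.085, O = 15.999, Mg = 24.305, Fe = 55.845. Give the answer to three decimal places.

MgO: 3.14/40.304 = 0.07791 mol → 0.07791 mol Mg, 0.07791 mol O.
FeO: 50.76/71.844 = 0.70653 mol → 0.70653 mol Fe, 0.70653 mol O.
SiO2: 47.11/60.083 = 0.78408 mol → 0.78408 mol Si, 1.56816 mol O.
Total oxygen = 2.35260 mol. Normalization factor = 6/2.35260 = 2.55037.
Si per 6 O = 0.78408 × 2.55037 = 2.000.

2.000 Si apfu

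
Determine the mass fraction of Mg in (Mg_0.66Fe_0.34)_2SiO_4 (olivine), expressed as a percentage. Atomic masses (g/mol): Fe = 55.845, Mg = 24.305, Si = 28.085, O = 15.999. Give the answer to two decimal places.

Molar mass of (Mg_0.66Fe_0.34)_2SiO_4: 1.32*24.305 + 0.68*55.845 + 1*28.085 + 4*15.999 = 162.138 g/mol.
Mass of Mg per formula unit: 1.32 × 24.305 = 32.083 g.
Weight fraction Mg = 32.083 / 162.138 = 0.1979.

19.79 mass %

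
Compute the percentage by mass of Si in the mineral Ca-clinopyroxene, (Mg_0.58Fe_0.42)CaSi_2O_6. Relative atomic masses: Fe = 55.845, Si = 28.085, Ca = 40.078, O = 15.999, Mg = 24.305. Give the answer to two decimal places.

24.44 wt%

Formula mass = 0.58·24.305 + 0.42·55.845 + 1·40.078 + 2·28.085 + 6·15.999 = 229.794 g/mol, of which 56.170 g is Si.
So Si makes up 56.170/229.794 = 0.2444 of the mass, i.e. 24.44%.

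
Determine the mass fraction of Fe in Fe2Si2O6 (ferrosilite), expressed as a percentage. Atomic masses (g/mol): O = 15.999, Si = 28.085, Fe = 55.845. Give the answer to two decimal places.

Formula mass = 2×55.845 + 2×28.085 + 6×15.999 = 263.854 g/mol, of which 111.690 g is Fe.
So Fe makes up 111.690/263.854 = 0.4233 of the mass, i.e. 42.33%.

42.33 weight percent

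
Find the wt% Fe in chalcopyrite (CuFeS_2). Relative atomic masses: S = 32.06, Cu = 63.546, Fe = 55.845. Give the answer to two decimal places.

30.43 wt%

Molar mass of CuFeS_2: 1*63.546 + 1*55.845 + 2*32.06 = 183.511 g/mol.
Mass of Fe per formula unit: 1 × 55.845 = 55.845 g.
Weight fraction Fe = 55.845 / 183.511 = 0.3043.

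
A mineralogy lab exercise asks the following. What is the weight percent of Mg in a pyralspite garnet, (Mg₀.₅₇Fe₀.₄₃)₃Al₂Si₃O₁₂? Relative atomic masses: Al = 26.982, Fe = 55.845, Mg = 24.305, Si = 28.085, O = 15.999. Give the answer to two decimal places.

Formula mass = 1.71×24.305 + 1.29×55.845 + 2×26.982 + 3×28.085 + 12×15.999 = 443.809 g/mol, of which 41.562 g is Mg.
So Mg makes up 41.562/443.809 = 0.0936 of the mass, i.e. 9.36%.

9.36 mass %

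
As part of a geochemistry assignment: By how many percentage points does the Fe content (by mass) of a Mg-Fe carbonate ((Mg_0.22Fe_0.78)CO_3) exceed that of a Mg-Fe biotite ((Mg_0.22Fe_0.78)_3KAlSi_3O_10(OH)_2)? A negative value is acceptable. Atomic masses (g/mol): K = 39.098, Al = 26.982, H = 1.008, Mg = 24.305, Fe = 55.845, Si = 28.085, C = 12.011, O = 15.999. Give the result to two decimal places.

First mineral: 43.559 g Fe in 108.914 g formula = 39.99 wt% Fe.
Second mineral: 130.677 g Fe in 491.058 g formula = 26.61 wt% Fe.
39.99% − 26.61% gives a difference of 13.38 percentage points.

13.38 percentage points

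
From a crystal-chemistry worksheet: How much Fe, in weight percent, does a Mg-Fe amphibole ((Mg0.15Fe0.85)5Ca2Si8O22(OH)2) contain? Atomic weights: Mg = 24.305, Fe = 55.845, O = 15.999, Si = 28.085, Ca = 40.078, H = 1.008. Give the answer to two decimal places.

Formula mass = 0.75*24.305 + 4.25*55.845 + 2*40.078 + 8*28.085 + 24*15.999 + 2*1.008 = 946.398 g/mol, of which 237.341 g is Fe.
So Fe makes up 237.341/946.398 = 0.2508 of the mass, i.e. 25.08%.

25.08 weight percent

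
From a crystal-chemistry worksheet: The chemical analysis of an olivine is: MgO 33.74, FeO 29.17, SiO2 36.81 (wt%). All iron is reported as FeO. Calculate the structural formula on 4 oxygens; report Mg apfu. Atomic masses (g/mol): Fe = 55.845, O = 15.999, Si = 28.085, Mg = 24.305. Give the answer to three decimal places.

MgO (M=40.304): mol = 0.83714; Mg = 0.83714, O = 0.83714.
FeO (M=71.844): mol = 0.40602; Fe = 0.40602, O = 0.40602.
SiO2 (M=60.083): mol = 0.61265; Si = 0.61265, O = 1.22530.
ΣO = 2.46846; factor = 4/ΣO = 1.62044.
Mg apfu = 0.83714 × 1.62044 = 1.357.

1.357 Mg apfu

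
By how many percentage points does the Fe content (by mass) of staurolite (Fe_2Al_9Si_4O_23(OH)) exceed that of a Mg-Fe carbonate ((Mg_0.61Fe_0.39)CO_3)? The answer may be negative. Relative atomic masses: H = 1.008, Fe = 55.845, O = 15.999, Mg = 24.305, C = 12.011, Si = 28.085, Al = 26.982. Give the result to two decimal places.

-9.43 percentage points

First mineral: 111.690 g Fe in 851.852 g formula = 13.11 wt% Fe.
Second mineral: 21.780 g Fe in 96.614 g formula = 22.54 wt% Fe.
13.11% − 22.54% gives a difference of -9.43 percentage points.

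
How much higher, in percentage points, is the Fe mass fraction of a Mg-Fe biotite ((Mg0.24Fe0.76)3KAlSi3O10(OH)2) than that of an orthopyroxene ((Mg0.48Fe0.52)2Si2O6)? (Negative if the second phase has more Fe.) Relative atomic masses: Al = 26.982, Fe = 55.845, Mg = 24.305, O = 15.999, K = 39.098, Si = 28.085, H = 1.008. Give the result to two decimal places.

Fe in (Mg0.24Fe0.76)3KAlSi3O10(OH)2: molar mass 489.165 g/mol; 2.28×55.845 = 127.327 g → 26.03 wt%.
Fe in (Mg0.48Fe0.52)2Si2O6: molar mass 233.576 g/mol; 1.04×55.845 = 58.079 g → 24.87 wt%.
Difference = 26.03 − 24.87 = 1.16 percentage points.

1.16 percentage points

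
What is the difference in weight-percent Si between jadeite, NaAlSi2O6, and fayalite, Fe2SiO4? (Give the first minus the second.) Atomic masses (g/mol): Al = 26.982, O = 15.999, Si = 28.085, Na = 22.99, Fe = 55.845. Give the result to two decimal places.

14.01 percentage points

First mineral: 56.170 g Si in 202.136 g formula = 27.79 wt% Si.
Second mineral: 28.085 g Si in 203.771 g formula = 13.78 wt% Si.
27.79% − 13.78% gives a difference of 14.01 percentage points.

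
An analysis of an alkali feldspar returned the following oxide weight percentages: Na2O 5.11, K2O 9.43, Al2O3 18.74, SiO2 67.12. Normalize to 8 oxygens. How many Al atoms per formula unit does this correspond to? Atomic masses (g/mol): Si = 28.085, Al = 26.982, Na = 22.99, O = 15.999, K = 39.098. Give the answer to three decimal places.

5.11 wt% Na2O ÷ 61.979 g/mol = 0.08245 mol, giving 0.16490 Na and 0.08245 O.
9.43 wt% K2O ÷ 94.195 g/mol = 0.10011 mol, giving 0.20022 K and 0.10011 O.
18.74 wt% Al2O3 ÷ 101.961 g/mol = 0.18380 mol, giving 0.36760 Al and 0.55140 O.
67.12 wt% SiO2 ÷ 60.083 g/mol = 1.11712 mol, giving 1.11712 Si and 2.23424 O.
Oxygen sums to 2.96820; scaling by 8/2.96820 = 2.69524 puts the formula on 8 O.
Al: 0.36760 × 2.69524 = 0.991 atoms per formula unit.

0.991 Al apfu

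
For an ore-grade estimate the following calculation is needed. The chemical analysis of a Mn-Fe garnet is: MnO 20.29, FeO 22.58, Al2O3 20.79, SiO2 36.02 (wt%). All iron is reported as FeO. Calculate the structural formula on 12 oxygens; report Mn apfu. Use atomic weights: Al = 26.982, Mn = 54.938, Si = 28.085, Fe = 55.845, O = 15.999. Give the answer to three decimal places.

MnO (M=70.937): mol = 0.28603; Mn = 0.28603, O = 0.28603.
FeO (M=71.844): mol = 0.31429; Fe = 0.31429, O = 0.31429.
Al2O3 (M=101.961): mol = 0.20390; Al = 0.40780, O = 0.61170.
SiO2 (M=60.083): mol = 0.59950; Si = 0.59950, O = 1.19900.
ΣO = 2.41102; factor = 12/ΣO = 4.97715.
Mn apfu = 0.28603 × 4.97715 = 1.424.

1.424 Mn apfu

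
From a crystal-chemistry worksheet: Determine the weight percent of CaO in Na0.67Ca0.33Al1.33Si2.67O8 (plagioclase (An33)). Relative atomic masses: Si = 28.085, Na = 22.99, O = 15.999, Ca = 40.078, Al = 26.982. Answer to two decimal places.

6.92 wt%

M(Na0.67Ca0.33Al1.33Si2.67O8) = 267.494 g/mol; M(CaO) = 56.077 g/mol.
Moles CaO per formula unit = 0.33 Ca ÷ 1 = 0.3300.
CaO fraction = (0.3300 × 56.077) / 267.494 = 18.505/267.494 = 0.0692.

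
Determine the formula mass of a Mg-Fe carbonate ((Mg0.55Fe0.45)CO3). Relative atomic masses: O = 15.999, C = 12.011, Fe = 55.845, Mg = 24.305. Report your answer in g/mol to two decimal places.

M = 0.55(24.305) + 0.45(55.845) + 1(12.011) + 3(15.999)

98.51 g/mol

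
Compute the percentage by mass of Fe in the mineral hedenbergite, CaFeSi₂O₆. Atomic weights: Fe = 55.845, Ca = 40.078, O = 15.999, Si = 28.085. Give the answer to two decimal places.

Molar mass of CaFeSi₂O₆: 1·40.078 + 1·55.845 + 2·28.085 + 6·15.999 = 248.087 g/mol.
Mass of Fe per formula unit: 1 × 55.845 = 55.845 g.
Weight fraction Fe = 55.845 / 248.087 = 0.2251.

22.51 weight percent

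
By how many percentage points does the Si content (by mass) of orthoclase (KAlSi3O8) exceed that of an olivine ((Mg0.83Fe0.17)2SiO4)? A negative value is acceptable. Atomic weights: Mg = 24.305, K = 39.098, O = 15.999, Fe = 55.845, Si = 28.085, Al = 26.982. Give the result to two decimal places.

Si in KAlSi3O8: molar mass 278.327 g/mol; 3×28.085 = 84.255 g → 30.27 wt%.
Si in (Mg0.83Fe0.17)2SiO4: molar mass 151.415 g/mol; 1×28.085 = 28.085 g → 18.55 wt%.
Difference = 30.27 − 18.55 = 11.72 percentage points.

11.72 percentage points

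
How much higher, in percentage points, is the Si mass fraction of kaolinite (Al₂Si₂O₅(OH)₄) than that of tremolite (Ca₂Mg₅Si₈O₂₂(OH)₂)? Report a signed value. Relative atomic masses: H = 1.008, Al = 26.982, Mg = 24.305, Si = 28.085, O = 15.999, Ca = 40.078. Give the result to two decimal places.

M(Al₂Si₂O₅(OH)₄) = 258.157 g/mol, so wt% Si = 56.170/258.157 × 100 = 21.76%.
M(Ca₂Mg₅Si₈O₂₂(OH)₂) = 812.353 g/mol, so wt% Si = 224.680/812.353 × 100 = 27.66%.
21.76 − 27.66 = -5.90 pp.

-5.90 percentage points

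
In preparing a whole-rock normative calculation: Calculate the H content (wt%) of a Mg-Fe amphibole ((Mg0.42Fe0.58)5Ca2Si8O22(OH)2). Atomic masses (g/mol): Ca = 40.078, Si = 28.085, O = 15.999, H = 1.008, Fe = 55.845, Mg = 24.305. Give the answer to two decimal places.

Molar mass of (Mg0.42Fe0.58)5Ca2Si8O22(OH)2: 2.10·24.305 + 2.90·55.845 + 2·40.078 + 8·28.085 + 24·15.999 + 2·1.008 = 903.819 g/mol.
Mass of H per formula unit: 2 × 1.008 = 2.016 g.
Weight fraction H = 2.016 / 903.819 = 0.0022.

0.22 wt%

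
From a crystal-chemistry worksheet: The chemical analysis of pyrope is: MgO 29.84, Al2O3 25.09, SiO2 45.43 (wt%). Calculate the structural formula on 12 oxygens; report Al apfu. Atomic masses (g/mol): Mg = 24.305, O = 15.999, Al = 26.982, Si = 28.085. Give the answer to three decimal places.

1.975 Al apfu

29.84 wt% MgO ÷ 40.304 g/mol = 0.74037 mol, giving 0.74037 Mg and 0.74037 O.
25.09 wt% Al2O3 ÷ 101.961 g/mol = 0.24607 mol, giving 0.49214 Al and 0.73821 O.
45.43 wt% SiO2 ÷ 60.083 g/mol = 0.75612 mol, giving 0.75612 Si and 1.51224 O.
Oxygen sums to 2.99082; scaling by 12/2.99082 = 4.01228 puts the formula on 12 O.
Al: 0.49214 × 4.01228 = 1.975 atoms per formula unit.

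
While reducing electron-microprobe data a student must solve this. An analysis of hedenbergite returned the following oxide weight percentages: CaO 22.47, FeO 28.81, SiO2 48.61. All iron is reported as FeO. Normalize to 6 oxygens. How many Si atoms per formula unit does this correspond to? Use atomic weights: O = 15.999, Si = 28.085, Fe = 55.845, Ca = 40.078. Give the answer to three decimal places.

CaO: 22.47/56.077 = 0.40070 mol → 0.40070 mol Ca, 0.40070 mol O.
FeO: 28.81/71.844 = 0.40101 mol → 0.40101 mol Fe, 0.40101 mol O.
SiO2: 48.61/60.083 = 0.80905 mol → 0.80905 mol Si, 1.61810 mol O.
Total oxygen = 2.41981 mol. Normalization factor = 6/2.41981 = 2.47953.
Si per 6 O = 0.80905 × 2.47953 = 2.006.

2.006 Si apfu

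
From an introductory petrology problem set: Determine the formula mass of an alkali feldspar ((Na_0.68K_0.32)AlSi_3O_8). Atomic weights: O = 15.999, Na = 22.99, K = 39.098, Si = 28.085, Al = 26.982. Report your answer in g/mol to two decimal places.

Na: 0.68 × 22.99 = 15.6332
K: 0.32 × 39.098 = 12.5114
Al: 1 × 26.982 = 26.9820
Si: 3 × 28.085 = 84.2550
O: 8 × 15.999 = 127.9920
Summing the contributions gives the formula mass.

267.37 g/mol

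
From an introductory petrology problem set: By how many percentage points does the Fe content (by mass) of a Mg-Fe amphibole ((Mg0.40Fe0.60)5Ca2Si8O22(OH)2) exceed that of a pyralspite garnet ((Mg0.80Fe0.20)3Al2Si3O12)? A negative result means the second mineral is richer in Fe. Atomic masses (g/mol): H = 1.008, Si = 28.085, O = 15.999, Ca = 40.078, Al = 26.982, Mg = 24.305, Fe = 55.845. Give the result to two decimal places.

Fe in (Mg0.40Fe0.60)5Ca2Si8O22(OH)2: molar mass 906.973 g/mol; 3×55.845 = 167.535 g → 18.47 wt%.
Fe in (Mg0.80Fe0.20)3Al2Si3O12: molar mass 422.046 g/mol; 0.60×55.845 = 33.507 g → 7.94 wt%.
Difference = 18.47 − 7.94 = 10.53 percentage points.

10.53 percentage points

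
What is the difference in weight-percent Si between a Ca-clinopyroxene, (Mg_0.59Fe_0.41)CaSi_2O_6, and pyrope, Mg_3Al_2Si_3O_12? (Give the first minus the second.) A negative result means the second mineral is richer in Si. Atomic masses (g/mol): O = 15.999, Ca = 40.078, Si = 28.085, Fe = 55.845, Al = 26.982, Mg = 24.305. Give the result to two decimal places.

M((Mg_0.59Fe_0.41)CaSi_2O_6) = 229.478 g/mol, so wt% Si = 56.170/229.478 × 100 = 24.48%.
M(Mg_3Al_2Si_3O_12) = 403.122 g/mol, so wt% Si = 84.255/403.122 × 100 = 20.90%.
24.48 − 20.90 = 3.58 pp.

3.58 percentage points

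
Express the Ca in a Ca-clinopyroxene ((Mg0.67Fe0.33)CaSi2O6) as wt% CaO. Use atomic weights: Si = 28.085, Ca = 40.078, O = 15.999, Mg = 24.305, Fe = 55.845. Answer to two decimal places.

24.71 wt%

Molar mass of (Mg0.67Fe0.33)CaSi2O6 = 0.67×24.305 + 0.33×55.845 + 1×40.078 + 2×28.085 + 6×15.999 = 226.955 g/mol.
Each formula unit contains 1 Ca, equivalent to 1/1 = 1.0000 mol CaO.
M(CaO) = 1×40.078 + 1×15.999 = 56.077 g/mol.
Mass of CaO per formula unit = 1.0000 × 56.077 = 56.077 g.
CaO wt% = 56.077 / 226.955 × 100 = 24.71%.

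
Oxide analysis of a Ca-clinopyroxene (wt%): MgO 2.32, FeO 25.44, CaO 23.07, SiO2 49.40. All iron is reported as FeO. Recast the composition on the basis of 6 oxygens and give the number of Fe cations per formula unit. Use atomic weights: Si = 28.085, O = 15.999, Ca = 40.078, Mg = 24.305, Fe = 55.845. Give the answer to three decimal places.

0.861 Fe apfu

2.32 wt% MgO ÷ 40.304 g/mol = 0.05756 mol, giving 0.05756 Mg and 0.05756 O.
25.44 wt% FeO ÷ 71.844 g/mol = 0.35410 mol, giving 0.35410 Fe and 0.35410 O.
23.07 wt% CaO ÷ 56.077 g/mol = 0.41140 mol, giving 0.41140 Ca and 0.41140 O.
49.40 wt% SiO2 ÷ 60.083 g/mol = 0.82220 mol, giving 0.82220 Si and 1.64440 O.
Oxygen sums to 2.46746; scaling by 6/2.46746 = 2.43165 puts the formula on 6 O.
Fe: 0.35410 × 2.43165 = 0.861 atoms per formula unit.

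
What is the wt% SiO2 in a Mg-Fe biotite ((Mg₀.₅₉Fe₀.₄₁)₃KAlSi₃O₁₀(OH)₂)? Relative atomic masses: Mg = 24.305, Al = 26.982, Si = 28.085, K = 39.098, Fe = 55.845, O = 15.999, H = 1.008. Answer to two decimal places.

39.52 wt%

Molar mass of (Mg₀.₅₉Fe₀.₄₁)₃KAlSi₃O₁₀(OH)₂ = 1.77*24.305 + 1.23*55.845 + 1*39.098 + 1*26.982 + 3*28.085 + 12*15.999 + 2*1.008 = 456.048 g/mol.
Each formula unit contains 3 Si, equivalent to 3/1 = 3.0000 mol SiO2.
M(SiO2) = 1×28.085 + 2×15.999 = 60.083 g/mol.
Mass of SiO2 per formula unit = 3.0000 × 60.083 = 180.249 g.
SiO2 wt% = 180.249 / 456.048 × 100 = 39.52%.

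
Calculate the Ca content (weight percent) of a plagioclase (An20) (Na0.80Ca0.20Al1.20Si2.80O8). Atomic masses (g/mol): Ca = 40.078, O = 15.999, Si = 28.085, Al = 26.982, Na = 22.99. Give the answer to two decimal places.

3.02 weight percent

Formula mass = 0.80·22.99 + 0.20·40.078 + 1.20·26.982 + 2.80·28.085 + 8·15.999 = 265.416 g/mol, of which 8.016 g is Ca.
So Ca makes up 8.016/265.416 = 0.0302 of the mass, i.e. 3.02%.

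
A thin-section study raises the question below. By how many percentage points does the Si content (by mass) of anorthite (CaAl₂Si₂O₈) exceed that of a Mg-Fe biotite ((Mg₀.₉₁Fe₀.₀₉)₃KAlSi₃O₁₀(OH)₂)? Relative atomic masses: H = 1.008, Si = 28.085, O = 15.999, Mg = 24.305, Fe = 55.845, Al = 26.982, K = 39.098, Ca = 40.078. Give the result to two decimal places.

M(CaAl₂Si₂O₈) = 278.204 g/mol, so wt% Si = 56.170/278.204 × 100 = 20.19%.
M((Mg₀.₉₁Fe₀.₀₉)₃KAlSi₃O₁₀(OH)₂) = 425.770 g/mol, so wt% Si = 84.255/425.770 × 100 = 19.79%.
20.19 − 19.79 = 0.40 pp.

0.40 percentage points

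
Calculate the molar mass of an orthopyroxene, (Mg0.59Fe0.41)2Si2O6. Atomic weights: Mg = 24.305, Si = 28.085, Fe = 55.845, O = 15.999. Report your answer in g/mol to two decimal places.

226.64 g/mol

Mg: 1.18 × 24.305 = 28.6799
Fe: 0.82 × 55.845 = 45.7929
Si: 2 × 28.085 = 56.1700
O: 6 × 15.999 = 95.9940
Summing the contributions gives the formula mass.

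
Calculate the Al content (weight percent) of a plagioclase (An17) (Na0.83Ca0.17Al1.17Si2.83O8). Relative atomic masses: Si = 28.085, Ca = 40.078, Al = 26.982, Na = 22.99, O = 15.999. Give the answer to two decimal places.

11.92 weight percent

Molar mass of Na0.83Ca0.17Al1.17Si2.83O8: 0.83*22.99 + 0.17*40.078 + 1.17*26.982 + 2.83*28.085 + 8*15.999 = 264.936 g/mol.
Mass of Al per formula unit: 1.17 × 26.982 = 31.569 g.
Weight fraction Al = 31.569 / 264.936 = 0.1192.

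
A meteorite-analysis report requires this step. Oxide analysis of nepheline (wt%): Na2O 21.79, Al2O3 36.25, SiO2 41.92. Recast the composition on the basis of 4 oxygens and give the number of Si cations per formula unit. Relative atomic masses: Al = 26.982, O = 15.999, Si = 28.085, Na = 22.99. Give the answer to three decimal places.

0.992 Si apfu

21.79 wt% Na2O ÷ 61.979 g/mol = 0.35157 mol, giving 0.70314 Na and 0.35157 O.
36.25 wt% Al2O3 ÷ 101.961 g/mol = 0.35553 mol, giving 0.71106 Al and 1.06659 O.
41.92 wt% SiO2 ÷ 60.083 g/mol = 0.69770 mol, giving 0.69770 Si and 1.39540 O.
Oxygen sums to 2.81356; scaling by 4/2.81356 = 1.42169 puts the formula on 4 O.
Si: 0.69770 × 1.42169 = 0.992 atoms per formula unit.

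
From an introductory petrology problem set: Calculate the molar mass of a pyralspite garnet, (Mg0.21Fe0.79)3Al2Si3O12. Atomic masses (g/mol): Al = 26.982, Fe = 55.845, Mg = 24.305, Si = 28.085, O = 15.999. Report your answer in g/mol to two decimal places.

M = 0.63*24.305 + 2.37*55.845 + 2*26.982 + 3*28.085 + 12*15.999

477.87 g/mol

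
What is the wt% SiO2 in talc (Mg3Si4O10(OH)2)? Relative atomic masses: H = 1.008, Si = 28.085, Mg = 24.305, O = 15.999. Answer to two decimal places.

63.37 wt%

Formula mass = 379.259 g/mol.
4 Si → 4.0000 mol SiO2 per formula unit; M(SiO2) = 60.083, so SiO2 mass = 240.332 g.
240.332/379.259 × 100 = 63.37 wt%.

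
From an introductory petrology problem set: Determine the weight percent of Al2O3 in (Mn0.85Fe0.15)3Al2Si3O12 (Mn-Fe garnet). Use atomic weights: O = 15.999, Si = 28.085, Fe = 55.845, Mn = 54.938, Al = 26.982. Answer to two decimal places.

20.58 wt%

Formula mass = 495.429 g/mol.
2 Al → 1.0000 mol Al2O3 per formula unit; M(Al2O3) = 101.961, so Al2O3 mass = 101.961 g.
101.961/495.429 × 100 = 20.58 wt%.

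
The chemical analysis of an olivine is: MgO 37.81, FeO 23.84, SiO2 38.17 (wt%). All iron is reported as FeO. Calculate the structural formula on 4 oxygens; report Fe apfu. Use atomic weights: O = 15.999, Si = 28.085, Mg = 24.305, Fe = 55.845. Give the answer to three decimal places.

37.81 wt% MgO ÷ 40.304 g/mol = 0.93812 mol, giving 0.93812 Mg and 0.93812 O.
23.84 wt% FeO ÷ 71.844 g/mol = 0.33183 mol, giving 0.33183 Fe and 0.33183 O.
38.17 wt% SiO2 ÷ 60.083 g/mol = 0.63529 mol, giving 0.63529 Si and 1.27058 O.
Oxygen sums to 2.54053; scaling by 4/2.54053 = 1.57447 puts the formula on 4 O.
Fe: 0.33183 × 1.57447 = 0.522 atoms per formula unit.

0.522 Fe apfu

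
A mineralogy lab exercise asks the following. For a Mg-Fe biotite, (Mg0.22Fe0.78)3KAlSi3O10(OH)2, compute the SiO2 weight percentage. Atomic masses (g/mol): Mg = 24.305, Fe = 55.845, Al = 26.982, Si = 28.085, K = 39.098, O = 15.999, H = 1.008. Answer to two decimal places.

Formula mass = 491.058 g/mol.
3 Si → 3.0000 mol SiO2 per formula unit; M(SiO2) = 60.083, so SiO2 mass = 180.249 g.
180.249/491.058 × 100 = 36.71 wt%.

36.71 wt%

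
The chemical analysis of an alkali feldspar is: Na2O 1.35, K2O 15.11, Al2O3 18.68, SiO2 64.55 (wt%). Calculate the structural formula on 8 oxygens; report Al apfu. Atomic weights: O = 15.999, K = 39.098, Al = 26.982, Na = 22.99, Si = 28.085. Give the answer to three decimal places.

Na2O (M=61.979): mol = 0.02178; Na = 0.04356, O = 0.02178.
K2O (M=94.195): mol = 0.16041; K = 0.32082, O = 0.16041.
Al2O3 (M=101.961): mol = 0.18321; Al = 0.36642, O = 0.54963.
SiO2 (M=60.083): mol = 1.07435; Si = 1.07435, O = 2.14870.
ΣO = 2.88052; factor = 8/ΣO = 2.77728.
Al apfu = 0.36642 × 2.77728 = 1.018.

1.018 Al apfu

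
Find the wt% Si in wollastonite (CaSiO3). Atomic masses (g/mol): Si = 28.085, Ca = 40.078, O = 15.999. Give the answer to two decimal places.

24.18 weight percent

Molar mass of CaSiO3: 1×40.078 + 1×28.085 + 3×15.999 = 116.160 g/mol.
Mass of Si per formula unit: 1 × 28.085 = 28.085 g.
Weight fraction Si = 28.085 / 116.160 = 0.2418.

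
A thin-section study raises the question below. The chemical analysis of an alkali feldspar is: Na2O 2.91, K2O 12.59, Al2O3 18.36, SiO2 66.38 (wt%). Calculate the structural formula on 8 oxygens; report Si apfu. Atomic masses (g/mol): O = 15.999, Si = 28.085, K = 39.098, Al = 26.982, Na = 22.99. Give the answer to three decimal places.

3.016 Si apfu

2.91 wt% Na2O ÷ 61.979 g/mol = 0.04695 mol, giving 0.09390 Na and 0.04695 O.
12.59 wt% K2O ÷ 94.195 g/mol = 0.13366 mol, giving 0.26732 K and 0.13366 O.
18.36 wt% Al2O3 ÷ 101.961 g/mol = 0.18007 mol, giving 0.36014 Al and 0.54021 O.
66.38 wt% SiO2 ÷ 60.083 g/mol = 1.10481 mol, giving 1.10481 Si and 2.20962 O.
Oxygen sums to 2.93044; scaling by 8/2.93044 = 2.72997 puts the formula on 8 O.
Si: 1.10481 × 2.72997 = 3.016 atoms per formula unit.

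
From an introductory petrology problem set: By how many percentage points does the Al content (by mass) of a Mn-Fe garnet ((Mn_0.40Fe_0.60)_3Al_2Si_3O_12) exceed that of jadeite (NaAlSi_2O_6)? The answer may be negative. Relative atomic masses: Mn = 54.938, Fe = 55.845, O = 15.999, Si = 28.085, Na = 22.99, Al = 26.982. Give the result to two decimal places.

First mineral: 53.964 g Al in 496.654 g formula = 10.87 wt% Al.
Second mineral: 26.982 g Al in 202.136 g formula = 13.35 wt% Al.
10.87% − 13.35% gives a difference of -2.48 percentage points.

-2.48 percentage points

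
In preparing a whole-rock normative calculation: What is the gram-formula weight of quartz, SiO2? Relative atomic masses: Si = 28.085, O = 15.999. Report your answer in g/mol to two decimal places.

60.08 g/mol

Si: 1 × 28.085 = 28.0850
O: 2 × 15.999 = 31.9980
Summing the contributions gives the formula mass.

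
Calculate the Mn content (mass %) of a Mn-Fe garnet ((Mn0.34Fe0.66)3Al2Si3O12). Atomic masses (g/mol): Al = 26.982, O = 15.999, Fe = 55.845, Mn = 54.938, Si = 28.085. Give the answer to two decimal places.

11.28 mass %

Molar mass of (Mn0.34Fe0.66)3Al2Si3O12: 1.02×54.938 + 1.98×55.845 + 2×26.982 + 3×28.085 + 12×15.999 = 496.817 g/mol.
Mass of Mn per formula unit: 1.02 × 54.938 = 56.037 g.
Weight fraction Mn = 56.037 / 496.817 = 0.1128.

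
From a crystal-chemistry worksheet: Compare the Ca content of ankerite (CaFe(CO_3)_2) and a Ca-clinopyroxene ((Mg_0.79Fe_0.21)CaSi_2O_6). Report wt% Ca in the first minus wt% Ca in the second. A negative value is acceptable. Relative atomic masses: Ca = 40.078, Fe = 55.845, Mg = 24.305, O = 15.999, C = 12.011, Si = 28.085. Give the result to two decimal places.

Ca in CaFe(CO_3)_2: molar mass 215.939 g/mol; 1×40.078 = 40.078 g → 18.56 wt%.
Ca in (Mg_0.79Fe_0.21)CaSi_2O_6: molar mass 223.170 g/mol; 1×40.078 = 40.078 g → 17.96 wt%.
Difference = 18.56 − 17.96 = 0.60 percentage points.

0.60 percentage points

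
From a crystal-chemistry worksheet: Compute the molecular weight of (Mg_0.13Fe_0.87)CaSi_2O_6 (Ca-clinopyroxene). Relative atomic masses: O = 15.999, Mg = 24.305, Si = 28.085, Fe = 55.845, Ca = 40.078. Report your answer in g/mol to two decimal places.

243.99 g/mol

M = 0.13*24.305 + 0.87*55.845 + 1*40.078 + 2*28.085 + 6*15.999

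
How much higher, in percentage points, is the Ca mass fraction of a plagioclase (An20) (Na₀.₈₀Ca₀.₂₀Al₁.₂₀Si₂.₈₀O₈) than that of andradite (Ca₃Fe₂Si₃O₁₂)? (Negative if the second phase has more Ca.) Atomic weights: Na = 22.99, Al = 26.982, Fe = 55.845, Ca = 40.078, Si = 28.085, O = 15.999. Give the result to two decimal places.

-20.64 percentage points

Ca in Na₀.₈₀Ca₀.₂₀Al₁.₂₀Si₂.₈₀O₈: molar mass 265.416 g/mol; 0.20×40.078 = 8.016 g → 3.02 wt%.
Ca in Ca₃Fe₂Si₃O₁₂: molar mass 508.167 g/mol; 3×40.078 = 120.234 g → 23.66 wt%.
Difference = 3.02 − 23.66 = -20.64 percentage points.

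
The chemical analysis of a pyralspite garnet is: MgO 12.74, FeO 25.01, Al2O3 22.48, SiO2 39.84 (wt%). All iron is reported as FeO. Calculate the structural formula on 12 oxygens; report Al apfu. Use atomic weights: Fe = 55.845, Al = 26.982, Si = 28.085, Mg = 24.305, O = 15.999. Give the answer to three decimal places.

12.74 wt% MgO ÷ 40.304 g/mol = 0.31610 mol, giving 0.31610 Mg and 0.31610 O.
25.01 wt% FeO ÷ 71.844 g/mol = 0.34812 mol, giving 0.34812 Fe and 0.34812 O.
22.48 wt% Al2O3 ÷ 101.961 g/mol = 0.22048 mol, giving 0.44096 Al and 0.66144 O.
39.84 wt% SiO2 ÷ 60.083 g/mol = 0.66308 mol, giving 0.66308 Si and 1.32616 O.
Oxygen sums to 2.65182; scaling by 12/2.65182 = 4.52519 puts the formula on 12 O.
Al: 0.44096 × 4.52519 = 1.995 atoms per formula unit.

1.995 Al apfu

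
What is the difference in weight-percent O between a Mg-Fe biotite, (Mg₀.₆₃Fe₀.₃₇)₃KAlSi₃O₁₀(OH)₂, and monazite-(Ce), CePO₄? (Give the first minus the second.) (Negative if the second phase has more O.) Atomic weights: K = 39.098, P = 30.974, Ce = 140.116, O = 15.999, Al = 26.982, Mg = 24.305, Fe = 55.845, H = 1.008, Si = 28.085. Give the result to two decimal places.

First mineral: 191.988 g O in 452.263 g formula = 42.45 wt% O.
Second mineral: 63.996 g O in 235.086 g formula = 27.22 wt% O.
42.45% − 27.22% gives a difference of 15.23 percentage points.

15.23 percentage points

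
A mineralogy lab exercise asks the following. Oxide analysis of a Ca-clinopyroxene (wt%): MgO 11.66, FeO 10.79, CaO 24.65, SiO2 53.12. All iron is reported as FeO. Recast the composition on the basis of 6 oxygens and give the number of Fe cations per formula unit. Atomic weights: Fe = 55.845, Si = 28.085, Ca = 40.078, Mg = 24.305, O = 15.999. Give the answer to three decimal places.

0.340 Fe apfu

MgO (M=40.304): mol = 0.28930; Mg = 0.28930, O = 0.28930.
FeO (M=71.844): mol = 0.15019; Fe = 0.15019, O = 0.15019.
CaO (M=56.077): mol = 0.43957; Ca = 0.43957, O = 0.43957.
SiO2 (M=60.083): mol = 0.88411; Si = 0.88411, O = 1.76822.
ΣO = 2.64728; factor = 6/ΣO = 2.26648.
Fe apfu = 0.15019 × 2.26648 = 0.340.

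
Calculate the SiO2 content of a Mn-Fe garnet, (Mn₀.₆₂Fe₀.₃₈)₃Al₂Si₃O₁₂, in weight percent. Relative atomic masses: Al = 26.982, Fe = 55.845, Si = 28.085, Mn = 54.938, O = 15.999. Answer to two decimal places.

Formula mass = 496.055 g/mol.
3 Si → 3.0000 mol SiO2 per formula unit; M(SiO2) = 60.083, so SiO2 mass = 180.249 g.
180.249/496.055 × 100 = 36.34 wt%.

36.34 wt%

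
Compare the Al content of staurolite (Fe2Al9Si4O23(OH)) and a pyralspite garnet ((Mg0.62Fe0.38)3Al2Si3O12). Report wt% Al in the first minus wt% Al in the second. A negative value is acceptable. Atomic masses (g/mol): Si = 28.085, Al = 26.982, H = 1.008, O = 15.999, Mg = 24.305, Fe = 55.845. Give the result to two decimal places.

M(Fe2Al9Si4O23(OH)) = 851.852 g/mol, so wt% Al = 242.838/851.852 × 100 = 28.51%.
M((Mg0.62Fe0.38)3Al2Si3O12) = 439.078 g/mol, so wt% Al = 53.964/439.078 × 100 = 12.29%.
28.51 − 12.29 = 16.22 pp.

16.22 percentage points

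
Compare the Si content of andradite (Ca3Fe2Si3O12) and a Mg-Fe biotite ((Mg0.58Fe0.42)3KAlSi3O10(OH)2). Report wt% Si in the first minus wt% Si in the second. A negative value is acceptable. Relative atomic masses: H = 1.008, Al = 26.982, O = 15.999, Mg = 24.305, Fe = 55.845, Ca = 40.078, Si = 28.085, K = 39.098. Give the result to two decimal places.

-1.86 percentage points

M(Ca3Fe2Si3O12) = 508.167 g/mol, so wt% Si = 84.255/508.167 × 100 = 16.58%.
M((Mg0.58Fe0.42)3KAlSi3O10(OH)2) = 456.994 g/mol, so wt% Si = 84.255/456.994 × 100 = 18.44%.
16.58 − 18.44 = -1.86 pp.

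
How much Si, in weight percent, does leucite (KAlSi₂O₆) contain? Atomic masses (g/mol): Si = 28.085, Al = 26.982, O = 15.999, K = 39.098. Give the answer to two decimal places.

Molar mass of KAlSi₂O₆: 1×39.098 + 1×26.982 + 2×28.085 + 6×15.999 = 218.244 g/mol.
Mass of Si per formula unit: 2 × 28.085 = 56.170 g.
Weight fraction Si = 56.170 / 218.244 = 0.2574.

25.74 weight percent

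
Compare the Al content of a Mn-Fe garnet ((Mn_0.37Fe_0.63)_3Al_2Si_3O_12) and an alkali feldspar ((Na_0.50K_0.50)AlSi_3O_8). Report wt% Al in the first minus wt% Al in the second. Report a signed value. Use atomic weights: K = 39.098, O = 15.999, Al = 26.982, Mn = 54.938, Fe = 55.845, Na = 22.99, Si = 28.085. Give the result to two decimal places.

0.88 percentage points

First mineral: 53.964 g Al in 496.735 g formula = 10.86 wt% Al.
Second mineral: 26.982 g Al in 270.273 g formula = 9.98 wt% Al.
10.86% − 9.98% gives a difference of 0.88 percentage points.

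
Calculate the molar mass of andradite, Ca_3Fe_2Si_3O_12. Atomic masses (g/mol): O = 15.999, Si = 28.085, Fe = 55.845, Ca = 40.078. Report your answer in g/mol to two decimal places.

The formula mass is the sum 3×40.078 + 2×55.845 + 3×28.085 + 12×15.999.

508.17 g/mol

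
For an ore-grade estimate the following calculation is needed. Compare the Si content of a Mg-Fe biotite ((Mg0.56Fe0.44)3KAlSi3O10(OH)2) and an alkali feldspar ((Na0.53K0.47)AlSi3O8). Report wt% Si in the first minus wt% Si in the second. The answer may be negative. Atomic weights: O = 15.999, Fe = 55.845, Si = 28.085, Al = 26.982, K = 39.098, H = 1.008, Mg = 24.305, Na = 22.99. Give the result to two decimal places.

First mineral: 84.255 g Si in 458.887 g formula = 18.36 wt% Si.
Second mineral: 84.255 g Si in 269.790 g formula = 31.23 wt% Si.
18.36% − 31.23% gives a difference of -12.87 percentage points.

-12.87 percentage points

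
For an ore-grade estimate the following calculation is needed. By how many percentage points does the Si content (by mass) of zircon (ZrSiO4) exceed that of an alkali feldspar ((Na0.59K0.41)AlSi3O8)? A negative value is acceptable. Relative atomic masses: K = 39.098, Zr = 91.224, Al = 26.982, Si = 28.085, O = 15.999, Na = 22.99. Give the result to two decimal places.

-16.02 percentage points

First mineral: 28.085 g Si in 183.305 g formula = 15.32 wt% Si.
Second mineral: 84.255 g Si in 268.823 g formula = 31.34 wt% Si.
15.32% − 31.34% gives a difference of -16.02 percentage points.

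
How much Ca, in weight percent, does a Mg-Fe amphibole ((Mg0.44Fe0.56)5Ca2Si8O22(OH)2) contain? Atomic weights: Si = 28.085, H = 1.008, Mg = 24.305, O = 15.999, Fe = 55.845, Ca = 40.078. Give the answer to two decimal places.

Molar mass of (Mg0.44Fe0.56)5Ca2Si8O22(OH)2: 2.20·24.305 + 2.80·55.845 + 2·40.078 + 8·28.085 + 24·15.999 + 2·1.008 = 900.665 g/mol.
Mass of Ca per formula unit: 2 × 40.078 = 80.156 g.
Weight fraction Ca = 80.156 / 900.665 = 0.0890.

8.90 weight percent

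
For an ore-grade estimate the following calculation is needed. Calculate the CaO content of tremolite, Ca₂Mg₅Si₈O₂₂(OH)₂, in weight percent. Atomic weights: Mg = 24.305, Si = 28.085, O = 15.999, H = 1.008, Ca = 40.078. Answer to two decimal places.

Formula mass = 812.353 g/mol.
2 Ca → 2.0000 mol CaO per formula unit; M(CaO) = 56.077, so CaO mass = 112.154 g.
112.154/812.353 × 100 = 13.81 wt%.

13.81 wt%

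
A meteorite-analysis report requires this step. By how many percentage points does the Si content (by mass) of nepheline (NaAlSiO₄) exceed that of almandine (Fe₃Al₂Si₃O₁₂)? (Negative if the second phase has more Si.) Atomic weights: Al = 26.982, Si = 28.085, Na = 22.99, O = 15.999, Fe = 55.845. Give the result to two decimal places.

2.84 percentage points

First mineral: 28.085 g Si in 142.053 g formula = 19.77 wt% Si.
Second mineral: 84.255 g Si in 497.742 g formula = 16.93 wt% Si.
19.77% − 16.93% gives a difference of 2.84 percentage points.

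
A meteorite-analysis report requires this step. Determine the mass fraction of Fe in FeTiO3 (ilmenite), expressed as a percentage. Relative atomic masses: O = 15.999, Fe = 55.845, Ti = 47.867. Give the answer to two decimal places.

36.81 mass %

Formula mass = 1·55.845 + 1·47.867 + 3·15.999 = 151.709 g/mol, of which 55.845 g is Fe.
So Fe makes up 55.845/151.709 = 0.3681 of the mass, i.e. 36.81%.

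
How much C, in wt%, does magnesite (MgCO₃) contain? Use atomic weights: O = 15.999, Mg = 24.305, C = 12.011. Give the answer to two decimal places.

Formula mass = 1*24.305 + 1*12.011 + 3*15.999 = 84.313 g/mol, of which 12.011 g is C.
So C makes up 12.011/84.313 = 0.1425 of the mass, i.e. 14.25%.

14.25 wt%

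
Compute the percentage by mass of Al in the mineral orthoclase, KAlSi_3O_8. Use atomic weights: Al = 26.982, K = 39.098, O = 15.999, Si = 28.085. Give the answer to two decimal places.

9.69 wt%

Formula mass = 1·39.098 + 1·26.982 + 3·28.085 + 8·15.999 = 278.327 g/mol, of which 26.982 g is Al.
So Al makes up 26.982/278.327 = 0.0969 of the mass, i.e. 9.69%.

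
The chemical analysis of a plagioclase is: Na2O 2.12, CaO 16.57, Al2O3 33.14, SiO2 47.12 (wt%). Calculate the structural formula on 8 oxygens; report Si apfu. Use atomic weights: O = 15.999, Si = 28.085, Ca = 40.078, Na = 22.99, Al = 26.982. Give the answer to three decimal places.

Na2O (M=61.979): mol = 0.03421; Na = 0.06842, O = 0.03421.
CaO (M=56.077): mol = 0.29549; Ca = 0.29549, O = 0.29549.
Al2O3 (M=101.961): mol = 0.32503; Al = 0.65006, O = 0.97509.
SiO2 (M=60.083): mol = 0.78425; Si = 0.78425, O = 1.56850.
ΣO = 2.87329; factor = 8/ΣO = 2.78426.
Si apfu = 0.78425 × 2.78426 = 2.184.

2.184 Si apfu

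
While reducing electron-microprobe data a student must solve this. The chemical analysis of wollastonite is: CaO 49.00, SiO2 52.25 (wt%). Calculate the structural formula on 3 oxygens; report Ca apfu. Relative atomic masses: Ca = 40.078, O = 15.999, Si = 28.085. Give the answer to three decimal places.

1.003 Ca apfu

CaO: 49.00/56.077 = 0.87380 mol → 0.87380 mol Ca, 0.87380 mol O.
SiO2: 52.25/60.083 = 0.86963 mol → 0.86963 mol Si, 1.73926 mol O.
Total oxygen = 2.61306 mol. Normalization factor = 3/2.61306 = 1.14808.
Ca per 3 O = 0.87380 × 1.14808 = 1.003.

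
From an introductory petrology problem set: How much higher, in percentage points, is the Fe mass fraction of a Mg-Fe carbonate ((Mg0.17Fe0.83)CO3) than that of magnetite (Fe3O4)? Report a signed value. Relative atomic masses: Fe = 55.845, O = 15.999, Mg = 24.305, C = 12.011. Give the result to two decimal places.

First mineral: 46.351 g Fe in 110.491 g formula = 41.95 wt% Fe.
Second mineral: 167.535 g Fe in 231.531 g formula = 72.36 wt% Fe.
41.95% − 72.36% gives a difference of -30.41 percentage points.

-30.41 percentage points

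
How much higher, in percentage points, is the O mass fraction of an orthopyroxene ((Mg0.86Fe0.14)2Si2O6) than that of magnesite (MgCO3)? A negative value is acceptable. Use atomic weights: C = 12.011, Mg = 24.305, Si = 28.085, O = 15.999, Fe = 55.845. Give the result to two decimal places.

First mineral: 95.994 g O in 209.605 g formula = 45.80 wt% O.
Second mineral: 47.997 g O in 84.313 g formula = 56.93 wt% O.
45.80% − 56.93% gives a difference of -11.13 percentage points.

-11.13 percentage points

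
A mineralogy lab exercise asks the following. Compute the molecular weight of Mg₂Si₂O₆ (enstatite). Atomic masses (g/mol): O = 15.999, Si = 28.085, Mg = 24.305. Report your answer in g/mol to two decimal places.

M = 2·24.305 + 2·28.085 + 6·15.999

200.77 g/mol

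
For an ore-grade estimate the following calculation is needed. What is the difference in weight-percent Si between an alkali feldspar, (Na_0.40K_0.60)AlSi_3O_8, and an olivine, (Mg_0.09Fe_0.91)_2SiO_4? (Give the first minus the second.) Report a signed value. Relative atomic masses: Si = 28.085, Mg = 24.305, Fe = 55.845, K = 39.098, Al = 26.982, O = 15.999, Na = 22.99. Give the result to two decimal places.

Si in (Na_0.40K_0.60)AlSi_3O_8: molar mass 271.884 g/mol; 3×28.085 = 84.255 g → 30.99 wt%.
Si in (Mg_0.09Fe_0.91)_2SiO_4: molar mass 198.094 g/mol; 1×28.085 = 28.085 g → 14.18 wt%.
Difference = 30.99 − 14.18 = 16.81 percentage points.

16.81 percentage points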